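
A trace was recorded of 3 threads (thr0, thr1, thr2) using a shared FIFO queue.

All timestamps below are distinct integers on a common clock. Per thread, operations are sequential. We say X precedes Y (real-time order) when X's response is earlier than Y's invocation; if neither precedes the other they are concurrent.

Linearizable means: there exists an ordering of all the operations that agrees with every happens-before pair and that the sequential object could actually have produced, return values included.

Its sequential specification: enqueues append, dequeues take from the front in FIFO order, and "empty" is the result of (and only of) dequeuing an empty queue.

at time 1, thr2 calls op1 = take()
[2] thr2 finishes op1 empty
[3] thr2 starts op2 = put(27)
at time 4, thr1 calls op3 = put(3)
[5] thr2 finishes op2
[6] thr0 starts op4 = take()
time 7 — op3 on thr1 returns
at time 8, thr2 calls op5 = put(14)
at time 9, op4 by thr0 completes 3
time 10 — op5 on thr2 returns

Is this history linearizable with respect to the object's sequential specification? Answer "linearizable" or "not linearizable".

witness order: op1, op3, op2, op4, op5
1. op1 take() → empty, leaving queue <>
2. op3 put(3), leaving queue <3>
3. op2 put(27), leaving queue <3,27>
4. op4 take() → 3, leaving queue <27>
5. op5 put(14), leaving queue <27,14>

linearizable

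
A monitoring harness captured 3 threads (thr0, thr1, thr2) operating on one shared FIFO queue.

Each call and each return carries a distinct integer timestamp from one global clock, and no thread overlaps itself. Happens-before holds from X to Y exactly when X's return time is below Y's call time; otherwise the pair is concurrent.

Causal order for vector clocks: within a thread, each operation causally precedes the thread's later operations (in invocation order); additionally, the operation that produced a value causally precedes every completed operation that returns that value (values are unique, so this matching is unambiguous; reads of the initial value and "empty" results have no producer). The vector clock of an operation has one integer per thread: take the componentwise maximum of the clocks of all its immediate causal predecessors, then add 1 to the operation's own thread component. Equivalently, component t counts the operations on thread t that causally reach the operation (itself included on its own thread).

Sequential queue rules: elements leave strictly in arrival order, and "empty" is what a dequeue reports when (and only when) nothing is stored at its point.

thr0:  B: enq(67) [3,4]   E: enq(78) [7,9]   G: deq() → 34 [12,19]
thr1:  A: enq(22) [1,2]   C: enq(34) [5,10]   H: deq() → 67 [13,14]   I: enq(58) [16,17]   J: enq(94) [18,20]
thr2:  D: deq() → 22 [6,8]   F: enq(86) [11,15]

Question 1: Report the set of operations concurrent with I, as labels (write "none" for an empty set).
Answer: G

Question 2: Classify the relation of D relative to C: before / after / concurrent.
Answer: concurrent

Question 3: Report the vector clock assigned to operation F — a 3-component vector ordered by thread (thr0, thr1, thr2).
Answer: (0, 1, 2)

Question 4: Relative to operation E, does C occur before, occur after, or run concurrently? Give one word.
Answer: concurrent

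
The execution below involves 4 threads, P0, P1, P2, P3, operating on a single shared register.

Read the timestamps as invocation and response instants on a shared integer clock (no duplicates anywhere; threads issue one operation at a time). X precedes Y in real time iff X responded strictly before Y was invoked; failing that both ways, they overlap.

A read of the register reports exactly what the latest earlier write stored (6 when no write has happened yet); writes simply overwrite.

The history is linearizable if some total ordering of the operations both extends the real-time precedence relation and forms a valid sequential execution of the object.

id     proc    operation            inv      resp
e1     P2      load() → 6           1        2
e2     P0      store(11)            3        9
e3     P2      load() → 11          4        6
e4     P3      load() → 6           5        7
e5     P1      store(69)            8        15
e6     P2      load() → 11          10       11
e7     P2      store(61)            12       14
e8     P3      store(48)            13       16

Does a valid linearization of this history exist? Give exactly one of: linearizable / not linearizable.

linearizable

a witness: e1, e4, e2, e3, e6, e5, e7, e8
step 1: e1 load() → 6 — value 6
step 2: e4 load() → 6 — value 6
step 3: e2 store(11) — value 11
step 4: e3 load() → 11 — value 11
step 5: e6 load() → 11 — value 11
step 6: e5 store(69) — value 69
step 7: e7 store(61) — value 61
step 8: e8 store(48) — value 48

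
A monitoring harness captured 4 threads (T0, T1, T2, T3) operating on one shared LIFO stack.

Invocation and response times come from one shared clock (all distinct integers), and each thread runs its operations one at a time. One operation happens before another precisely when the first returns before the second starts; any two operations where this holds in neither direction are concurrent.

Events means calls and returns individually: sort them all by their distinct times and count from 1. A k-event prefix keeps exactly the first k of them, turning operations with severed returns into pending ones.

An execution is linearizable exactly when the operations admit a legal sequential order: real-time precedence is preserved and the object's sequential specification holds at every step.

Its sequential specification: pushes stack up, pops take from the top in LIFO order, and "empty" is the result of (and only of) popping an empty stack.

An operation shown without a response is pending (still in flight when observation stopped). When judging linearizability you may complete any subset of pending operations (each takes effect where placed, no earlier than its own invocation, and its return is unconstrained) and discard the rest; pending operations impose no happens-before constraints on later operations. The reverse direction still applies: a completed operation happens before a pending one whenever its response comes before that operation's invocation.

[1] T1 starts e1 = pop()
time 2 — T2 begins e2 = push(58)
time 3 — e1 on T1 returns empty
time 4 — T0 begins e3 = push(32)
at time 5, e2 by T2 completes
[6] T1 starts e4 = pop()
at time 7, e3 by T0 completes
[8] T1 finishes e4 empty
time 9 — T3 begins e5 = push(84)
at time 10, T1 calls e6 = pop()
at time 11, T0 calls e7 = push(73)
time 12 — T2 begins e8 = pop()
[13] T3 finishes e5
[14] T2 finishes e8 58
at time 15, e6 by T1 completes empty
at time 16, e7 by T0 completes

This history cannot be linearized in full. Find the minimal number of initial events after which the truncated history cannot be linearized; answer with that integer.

8

one valid order for events 1..7 is e1, e2, e3:
1. e1 pop() → empty, leaving stack <>
2. e2 push(58), leaving stack <58>
3. e3 push(32), leaving stack <58,32>
adding event 8 (e4 responds at 8) leaves no legal real-time order
sample order e1, e2, e3, e4 stalls at step 4 — e4 pop() → empty has no legal effect
sample order e1, e2, e4, e3 stalls at step 3 — e4 pop() → empty has no legal effect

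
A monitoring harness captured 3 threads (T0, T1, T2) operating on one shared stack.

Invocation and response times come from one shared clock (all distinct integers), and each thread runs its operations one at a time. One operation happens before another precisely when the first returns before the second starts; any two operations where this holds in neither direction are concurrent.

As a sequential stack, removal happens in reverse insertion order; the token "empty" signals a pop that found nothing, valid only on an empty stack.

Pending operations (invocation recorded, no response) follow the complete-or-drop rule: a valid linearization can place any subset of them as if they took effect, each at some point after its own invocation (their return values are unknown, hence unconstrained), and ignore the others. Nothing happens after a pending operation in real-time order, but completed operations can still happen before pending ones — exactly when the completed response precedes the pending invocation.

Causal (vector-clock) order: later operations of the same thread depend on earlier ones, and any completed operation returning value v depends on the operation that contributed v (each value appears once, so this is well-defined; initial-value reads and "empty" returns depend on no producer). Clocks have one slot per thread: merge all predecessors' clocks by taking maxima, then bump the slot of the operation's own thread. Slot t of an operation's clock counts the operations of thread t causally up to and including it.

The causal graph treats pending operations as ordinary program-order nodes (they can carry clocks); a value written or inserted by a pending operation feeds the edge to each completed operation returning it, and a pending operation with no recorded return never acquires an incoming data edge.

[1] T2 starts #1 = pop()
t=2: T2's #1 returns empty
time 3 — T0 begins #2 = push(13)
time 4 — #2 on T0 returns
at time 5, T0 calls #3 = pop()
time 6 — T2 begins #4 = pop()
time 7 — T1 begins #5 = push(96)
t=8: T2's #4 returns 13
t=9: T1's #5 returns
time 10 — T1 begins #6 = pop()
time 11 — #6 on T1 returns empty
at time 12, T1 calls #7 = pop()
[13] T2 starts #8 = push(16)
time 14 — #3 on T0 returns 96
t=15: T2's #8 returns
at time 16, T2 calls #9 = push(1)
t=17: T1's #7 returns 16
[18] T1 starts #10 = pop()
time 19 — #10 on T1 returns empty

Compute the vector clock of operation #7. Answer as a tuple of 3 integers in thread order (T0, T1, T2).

(1, 3, 3)

invoked at 1, #1 has no predecessors; its own T2 bump gives (0, 0, 1)
invoked at 7, #5 has no predecessors; its own T1 bump gives (0, 1, 0)
invoked at 3, #2 has no predecessors; its own T0 bump gives (1, 0, 0)
invoked at 10, #6 merges VC(#5)=(0, 1, 0) and bumps T1's slot → (0, 2, 0)
invoked at 6, #4 merges VC(#1)=(0, 0, 1), VC(#2)=(1, 0, 0) and bumps T2's slot → (1, 0, 2)
invoked at 5, #3 merges VC(#2)=(1, 0, 0), VC(#5)=(0, 1, 0) and bumps T0's slot → (2, 1, 0)
invoked at 13, #8 merges VC(#4)=(1, 0, 2) and bumps T2's slot → (1, 0, 3)
invoked at 16, #9 merges VC(#8)=(1, 0, 3) and bumps T2's slot → (1, 0, 4)
invoked at 12, #7 merges VC(#6)=(0, 2, 0), VC(#8)=(1, 0, 3) and bumps T1's slot → (1, 3, 3)
invoked at 18, #10 merges VC(#7)=(1, 3, 3) and bumps T1's slot → (1, 4, 3)
target: VC(#7) = (1, 3, 3)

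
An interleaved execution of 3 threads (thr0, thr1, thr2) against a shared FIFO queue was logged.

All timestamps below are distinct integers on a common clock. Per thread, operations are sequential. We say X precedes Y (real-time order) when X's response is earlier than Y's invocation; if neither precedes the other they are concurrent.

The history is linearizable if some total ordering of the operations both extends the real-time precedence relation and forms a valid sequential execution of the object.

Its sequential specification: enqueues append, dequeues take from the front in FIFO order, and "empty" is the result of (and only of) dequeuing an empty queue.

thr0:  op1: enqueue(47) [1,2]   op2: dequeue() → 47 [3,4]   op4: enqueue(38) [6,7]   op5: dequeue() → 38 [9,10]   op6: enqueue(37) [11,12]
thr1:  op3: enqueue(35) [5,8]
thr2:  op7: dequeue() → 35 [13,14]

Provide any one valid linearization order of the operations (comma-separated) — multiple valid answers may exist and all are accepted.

op1, op2, op4, op3, op5, op6, op7

after step 1 (op1 enqueue(47)): queue <47>
after step 2 (op2 dequeue() → 47): queue <>
after step 3 (op4 enqueue(38)): queue <38>
after step 4 (op3 enqueue(35)): queue <38,35>
after step 5 (op5 dequeue() → 38): queue <35>
after step 6 (op6 enqueue(37)): queue <35,37>
after step 7 (op7 dequeue() → 35): queue <37>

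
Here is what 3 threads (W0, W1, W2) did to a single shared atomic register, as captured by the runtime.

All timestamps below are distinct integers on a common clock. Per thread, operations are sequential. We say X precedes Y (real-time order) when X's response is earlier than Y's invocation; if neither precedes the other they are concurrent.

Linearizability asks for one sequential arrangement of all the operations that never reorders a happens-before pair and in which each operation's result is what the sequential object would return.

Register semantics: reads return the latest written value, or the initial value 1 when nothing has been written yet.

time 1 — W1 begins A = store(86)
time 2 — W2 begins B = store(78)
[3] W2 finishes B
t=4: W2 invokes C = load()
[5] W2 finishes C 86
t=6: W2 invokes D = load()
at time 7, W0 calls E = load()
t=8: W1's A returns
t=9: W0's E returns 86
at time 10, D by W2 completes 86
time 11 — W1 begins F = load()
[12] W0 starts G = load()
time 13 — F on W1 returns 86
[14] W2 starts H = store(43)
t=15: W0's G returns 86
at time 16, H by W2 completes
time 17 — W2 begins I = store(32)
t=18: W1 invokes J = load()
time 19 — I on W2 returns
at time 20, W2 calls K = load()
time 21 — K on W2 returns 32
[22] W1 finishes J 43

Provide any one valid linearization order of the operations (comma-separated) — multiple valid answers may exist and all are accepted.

1. B store(78), leaving value 78
2. A store(86), leaving value 86
3. C load() → 86, leaving value 86
4. D load() → 86, leaving value 86
5. E load() → 86, leaving value 86
6. F load() → 86, leaving value 86
7. G load() → 86, leaving value 86
8. H store(43), leaving value 43
9. J load() → 43, leaving value 43
10. I store(32), leaving value 32
11. K load() → 32, leaving value 32

B, A, C, D, E, F, G, H, J, I, K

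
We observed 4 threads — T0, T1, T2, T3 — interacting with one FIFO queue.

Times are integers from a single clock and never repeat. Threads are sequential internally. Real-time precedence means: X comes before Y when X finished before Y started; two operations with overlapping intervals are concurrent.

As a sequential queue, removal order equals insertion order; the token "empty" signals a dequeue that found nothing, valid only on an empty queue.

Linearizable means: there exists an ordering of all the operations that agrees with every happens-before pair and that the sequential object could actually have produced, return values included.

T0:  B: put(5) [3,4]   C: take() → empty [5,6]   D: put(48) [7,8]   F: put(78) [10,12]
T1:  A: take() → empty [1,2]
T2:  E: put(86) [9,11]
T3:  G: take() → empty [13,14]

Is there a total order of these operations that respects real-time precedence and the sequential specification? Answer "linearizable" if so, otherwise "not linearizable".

not linearizable

the violation lands at event 6, C's response at time 6: events 1..5 linearize, events 1..6 do not
one real-time candidate order over the 3 completed operations — the FIFO queue replay rejects it
take A, B, C: step 3 already fails, because C take() → empty cannot occur there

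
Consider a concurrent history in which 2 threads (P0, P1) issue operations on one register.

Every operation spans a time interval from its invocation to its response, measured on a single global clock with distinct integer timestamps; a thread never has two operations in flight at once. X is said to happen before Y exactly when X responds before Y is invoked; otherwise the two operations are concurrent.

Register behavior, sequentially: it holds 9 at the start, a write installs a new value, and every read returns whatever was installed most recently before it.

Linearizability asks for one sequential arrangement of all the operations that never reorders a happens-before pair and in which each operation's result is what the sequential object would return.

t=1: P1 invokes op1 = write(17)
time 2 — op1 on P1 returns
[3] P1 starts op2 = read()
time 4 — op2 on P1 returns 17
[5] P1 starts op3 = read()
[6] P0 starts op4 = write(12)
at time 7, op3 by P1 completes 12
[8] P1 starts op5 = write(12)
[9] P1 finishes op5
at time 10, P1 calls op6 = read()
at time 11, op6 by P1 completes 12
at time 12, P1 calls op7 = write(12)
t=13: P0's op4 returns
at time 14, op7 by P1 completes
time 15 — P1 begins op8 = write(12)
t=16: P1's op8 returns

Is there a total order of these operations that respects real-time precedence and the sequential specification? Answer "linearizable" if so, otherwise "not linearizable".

linearizable

a witness: op1, op2, op4, op3, op5, op6, op7, op8
step 1: op1 write(17) — value 17
step 2: op2 read() → 17 — value 17
step 3: op4 write(12) — value 12
step 4: op3 read() → 12 — value 12
step 5: op5 write(12) — value 12
step 6: op6 read() → 12 — value 12
step 7: op7 write(12) — value 12
step 8: op8 write(12) — value 12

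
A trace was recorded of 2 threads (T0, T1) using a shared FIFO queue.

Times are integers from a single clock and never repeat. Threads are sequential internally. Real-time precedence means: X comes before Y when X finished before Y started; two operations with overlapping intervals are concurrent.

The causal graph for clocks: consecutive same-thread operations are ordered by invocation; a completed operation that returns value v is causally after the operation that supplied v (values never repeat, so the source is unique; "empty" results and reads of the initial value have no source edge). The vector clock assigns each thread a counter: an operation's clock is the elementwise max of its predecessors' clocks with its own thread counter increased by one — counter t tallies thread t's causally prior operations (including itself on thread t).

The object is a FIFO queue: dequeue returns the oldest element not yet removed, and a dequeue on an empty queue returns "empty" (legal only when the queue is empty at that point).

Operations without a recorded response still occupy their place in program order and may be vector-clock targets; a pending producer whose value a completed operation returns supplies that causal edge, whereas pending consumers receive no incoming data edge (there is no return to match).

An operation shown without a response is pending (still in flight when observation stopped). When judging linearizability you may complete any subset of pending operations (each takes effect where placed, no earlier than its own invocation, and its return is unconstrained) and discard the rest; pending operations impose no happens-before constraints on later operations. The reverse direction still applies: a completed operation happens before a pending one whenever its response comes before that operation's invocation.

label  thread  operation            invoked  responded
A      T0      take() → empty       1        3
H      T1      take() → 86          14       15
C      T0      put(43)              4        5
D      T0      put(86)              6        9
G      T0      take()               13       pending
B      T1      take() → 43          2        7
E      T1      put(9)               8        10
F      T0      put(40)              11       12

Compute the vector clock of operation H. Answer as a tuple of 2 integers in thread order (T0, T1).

(3, 3)

invoked at 1, A has no predecessors; its own T0 bump gives (1, 0)
C, invoked 4, takes VC(A)=(1, 0) under max, adds 1 for T0 → (2, 0)
B, invoked 2, takes VC(C)=(2, 0) under max, adds 1 for T1 → (2, 1)
D, invoked 6, takes VC(C)=(2, 0) under max, adds 1 for T0 → (3, 0)
E, invoked 8, takes VC(B)=(2, 1) under max, adds 1 for T1 → (2, 2)
F, invoked 11, takes VC(D)=(3, 0) under max, adds 1 for T0 → (4, 0)
G, invoked 13, takes VC(F)=(4, 0) under max, adds 1 for T0 → (5, 0)
H, invoked 14, takes VC(D)=(3, 0), VC(E)=(2, 2) under max, adds 1 for T1 → (3, 3)
target: VC(H) = (3, 3)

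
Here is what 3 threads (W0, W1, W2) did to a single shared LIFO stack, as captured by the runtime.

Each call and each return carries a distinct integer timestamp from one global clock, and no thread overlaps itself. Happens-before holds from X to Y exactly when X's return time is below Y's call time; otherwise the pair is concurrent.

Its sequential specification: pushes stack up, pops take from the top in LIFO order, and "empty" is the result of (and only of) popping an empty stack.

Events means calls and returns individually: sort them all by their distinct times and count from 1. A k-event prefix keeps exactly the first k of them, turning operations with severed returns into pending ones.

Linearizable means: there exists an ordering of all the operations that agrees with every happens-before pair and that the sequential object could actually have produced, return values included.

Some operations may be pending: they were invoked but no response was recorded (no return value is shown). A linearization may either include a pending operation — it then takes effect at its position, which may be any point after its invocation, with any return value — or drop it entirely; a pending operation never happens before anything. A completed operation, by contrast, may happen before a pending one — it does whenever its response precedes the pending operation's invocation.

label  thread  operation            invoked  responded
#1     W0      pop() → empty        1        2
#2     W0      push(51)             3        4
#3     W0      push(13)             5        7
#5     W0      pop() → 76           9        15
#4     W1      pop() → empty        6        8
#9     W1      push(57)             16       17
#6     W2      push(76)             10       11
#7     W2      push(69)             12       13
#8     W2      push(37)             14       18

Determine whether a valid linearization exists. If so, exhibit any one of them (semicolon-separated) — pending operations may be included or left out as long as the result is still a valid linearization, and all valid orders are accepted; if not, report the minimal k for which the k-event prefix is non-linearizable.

cut after 7 events: linearizable; cut after 8 events (#4 responds, time 8): not linearizable
no legal order exists: 2 real-time-consistent candidates over 4 completed LIFO stack operations, all rejected
take #1, #2, #3, #4: step 4 already fails, because #4 pop() → empty cannot occur there
take #1, #2, #4, #3: step 3 already fails, because #4 pop() → empty cannot occur there

not linearizable — minimal violating prefix: 8 events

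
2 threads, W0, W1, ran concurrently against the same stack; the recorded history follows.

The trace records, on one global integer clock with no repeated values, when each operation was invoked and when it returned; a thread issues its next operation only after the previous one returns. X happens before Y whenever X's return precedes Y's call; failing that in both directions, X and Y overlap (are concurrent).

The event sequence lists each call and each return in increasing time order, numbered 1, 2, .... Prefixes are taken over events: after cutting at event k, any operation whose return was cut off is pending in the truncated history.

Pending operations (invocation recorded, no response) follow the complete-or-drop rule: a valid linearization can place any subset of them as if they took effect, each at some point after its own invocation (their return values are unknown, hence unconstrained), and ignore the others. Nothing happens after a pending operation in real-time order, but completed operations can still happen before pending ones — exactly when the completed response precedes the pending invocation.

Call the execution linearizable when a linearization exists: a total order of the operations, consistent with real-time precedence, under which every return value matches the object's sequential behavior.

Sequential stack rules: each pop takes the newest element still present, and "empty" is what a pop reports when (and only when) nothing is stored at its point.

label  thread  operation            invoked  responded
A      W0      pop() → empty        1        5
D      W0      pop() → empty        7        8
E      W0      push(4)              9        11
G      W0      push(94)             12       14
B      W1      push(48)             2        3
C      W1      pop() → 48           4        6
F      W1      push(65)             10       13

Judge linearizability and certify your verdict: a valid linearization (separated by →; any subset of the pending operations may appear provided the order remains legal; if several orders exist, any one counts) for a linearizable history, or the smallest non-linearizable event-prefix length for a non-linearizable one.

linearizable — witness: A → B → C → D → E → F → G

after step 1 (A pop() → empty): stack <>
after step 2 (B push(48)): stack <48>
after step 3 (C pop() → 48): stack <>
after step 4 (D pop() → empty): stack <>
after step 5 (E push(4)): stack <4>
after step 6 (F push(65)): stack <4,65>
after step 7 (G push(94)): stack <4,65,94>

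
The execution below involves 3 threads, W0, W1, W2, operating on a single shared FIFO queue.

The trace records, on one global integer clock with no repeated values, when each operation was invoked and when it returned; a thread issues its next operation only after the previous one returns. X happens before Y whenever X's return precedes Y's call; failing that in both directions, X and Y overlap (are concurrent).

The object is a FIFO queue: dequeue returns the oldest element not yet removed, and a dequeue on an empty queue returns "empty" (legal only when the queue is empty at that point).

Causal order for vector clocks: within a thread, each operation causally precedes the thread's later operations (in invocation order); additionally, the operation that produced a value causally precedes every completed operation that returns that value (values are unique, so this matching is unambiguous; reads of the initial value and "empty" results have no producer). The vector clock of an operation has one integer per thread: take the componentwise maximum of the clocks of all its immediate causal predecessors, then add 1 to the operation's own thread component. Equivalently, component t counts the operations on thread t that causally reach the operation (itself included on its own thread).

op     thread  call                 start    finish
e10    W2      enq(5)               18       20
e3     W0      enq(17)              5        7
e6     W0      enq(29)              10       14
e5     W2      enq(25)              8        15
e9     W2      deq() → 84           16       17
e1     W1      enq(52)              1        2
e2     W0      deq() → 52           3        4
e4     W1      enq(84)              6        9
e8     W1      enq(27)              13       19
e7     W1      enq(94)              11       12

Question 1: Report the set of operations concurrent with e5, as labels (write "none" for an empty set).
e4, e6, e7, e8

e5 runs from 8 to 15; window-overlapping ops are concurrent
e1 [1,2]: before
e2 [3,4]: before
e3 [5,7]: before
e4 [6,9]: concurrent
e6 [10,14]: concurrent
e7 [11,12]: concurrent
e8 [13,19]: concurrent
e9 [16,17]: after
e10 [18,20]: after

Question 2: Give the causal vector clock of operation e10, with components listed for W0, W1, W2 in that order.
(0, 2, 3)

root op e5, invoked 8: fresh clock plus W2's own tick → (0, 0, 1)
root op e1, invoked 1: fresh clock plus W1's own tick → (0, 1, 0)
merge at e4 (invoked 6): VC(e1)=(0, 1, 0), own-thread bump on W1 → (0, 2, 0)
merge at e2 (invoked 3): VC(e1)=(0, 1, 0), own-thread bump on W0 → (1, 1, 0)
merge at e7 (invoked 11): VC(e4)=(0, 2, 0), own-thread bump on W1 → (0, 3, 0)
merge at e3 (invoked 5): VC(e2)=(1, 1, 0), own-thread bump on W0 → (2, 1, 0)
merge at e9 (invoked 16): VC(e4)=(0, 2, 0), VC(e5)=(0, 0, 1), own-thread bump on W2 → (0, 2, 2)
merge at e8 (invoked 13): VC(e7)=(0, 3, 0), own-thread bump on W1 → (0, 4, 0)
merge at e6 (invoked 10): VC(e3)=(2, 1, 0), own-thread bump on W0 → (3, 1, 0)
merge at e10 (invoked 18): VC(e9)=(0, 2, 2), own-thread bump on W2 → (0, 2, 3)
target: VC(e10) = (0, 2, 3)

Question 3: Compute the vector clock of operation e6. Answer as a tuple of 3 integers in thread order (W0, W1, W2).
(3, 1, 0)

e5 (invocation 8): nothing precedes it; W2's component alone gives (0, 0, 1)
e1 (invocation 1): nothing precedes it; W1's component alone gives (0, 1, 0)
invoked at 6, e4 merges VC(e1)=(0, 1, 0) and bumps W1's slot → (0, 2, 0)
invoked at 3, e2 merges VC(e1)=(0, 1, 0) and bumps W0's slot → (1, 1, 0)
invoked at 11, e7 merges VC(e4)=(0, 2, 0) and bumps W1's slot → (0, 3, 0)
invoked at 5, e3 merges VC(e2)=(1, 1, 0) and bumps W0's slot → (2, 1, 0)
invoked at 16, e9 merges VC(e4)=(0, 2, 0), VC(e5)=(0, 0, 1) and bumps W2's slot → (0, 2, 2)
invoked at 13, e8 merges VC(e7)=(0, 3, 0) and bumps W1's slot → (0, 4, 0)
invoked at 10, e6 merges VC(e3)=(2, 1, 0) and bumps W0's slot → (3, 1, 0)
invoked at 18, e10 merges VC(e9)=(0, 2, 2) and bumps W2's slot → (0, 2, 3)
target: VC(e6) = (3, 1, 0)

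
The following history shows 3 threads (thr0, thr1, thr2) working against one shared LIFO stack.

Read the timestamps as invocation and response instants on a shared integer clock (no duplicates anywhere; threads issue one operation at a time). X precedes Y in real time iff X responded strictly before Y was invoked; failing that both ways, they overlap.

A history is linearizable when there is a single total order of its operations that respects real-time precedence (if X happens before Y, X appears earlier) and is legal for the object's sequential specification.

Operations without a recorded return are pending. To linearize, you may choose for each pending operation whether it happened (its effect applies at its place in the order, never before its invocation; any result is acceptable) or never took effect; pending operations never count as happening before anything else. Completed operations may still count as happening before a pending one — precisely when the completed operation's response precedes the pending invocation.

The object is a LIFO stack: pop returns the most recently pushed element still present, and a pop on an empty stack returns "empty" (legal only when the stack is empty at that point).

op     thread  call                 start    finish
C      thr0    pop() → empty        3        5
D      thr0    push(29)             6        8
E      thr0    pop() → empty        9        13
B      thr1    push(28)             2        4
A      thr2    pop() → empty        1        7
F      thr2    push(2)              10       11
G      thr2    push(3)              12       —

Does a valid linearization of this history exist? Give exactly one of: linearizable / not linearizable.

not linearizable

the violation lands at event 13, E's response at time 13: events 1..12 linearize, events 1..13 do not
all 16 real-time-respecting orders fail — 6 completed LIFO stack operations, no legal replay
include/drop combinations of the 1 pending operation (G) were all tried; none helps
e.g. A, B, C, D, E, F (pending dropped): illegal at step 3, since C pop() → empty cannot apply there
e.g. A, B, C, D, F, E (pending dropped): illegal at step 3, since C pop() → empty cannot apply there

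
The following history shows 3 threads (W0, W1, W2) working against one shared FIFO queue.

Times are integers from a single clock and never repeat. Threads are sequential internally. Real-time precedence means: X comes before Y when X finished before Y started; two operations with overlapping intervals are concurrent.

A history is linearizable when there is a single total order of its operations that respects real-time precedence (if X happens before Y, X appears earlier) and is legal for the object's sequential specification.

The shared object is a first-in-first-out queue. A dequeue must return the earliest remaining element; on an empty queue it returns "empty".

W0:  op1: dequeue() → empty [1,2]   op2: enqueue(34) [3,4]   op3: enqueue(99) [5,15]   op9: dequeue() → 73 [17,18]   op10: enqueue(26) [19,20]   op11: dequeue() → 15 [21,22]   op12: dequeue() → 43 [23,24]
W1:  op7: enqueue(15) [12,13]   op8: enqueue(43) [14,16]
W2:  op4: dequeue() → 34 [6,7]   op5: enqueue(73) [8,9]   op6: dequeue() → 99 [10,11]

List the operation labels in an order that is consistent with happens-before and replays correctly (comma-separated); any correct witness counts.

1. op1 dequeue() → empty, leaving queue <>
2. op2 enqueue(34), leaving queue <34>
3. op3 enqueue(99), leaving queue <34,99>
4. op4 dequeue() → 34, leaving queue <99>
5. op5 enqueue(73), leaving queue <99,73>
6. op6 dequeue() → 99, leaving queue <73>
7. op7 enqueue(15), leaving queue <73,15>
8. op8 enqueue(43), leaving queue <73,15,43>
9. op9 dequeue() → 73, leaving queue <15,43>
10. op10 enqueue(26), leaving queue <15,43,26>
11. op11 dequeue() → 15, leaving queue <43,26>
12. op12 dequeue() → 43, leaving queue <26>

op1, op2, op3, op4, op5, op6, op7, op8, op9, op10, op11, op12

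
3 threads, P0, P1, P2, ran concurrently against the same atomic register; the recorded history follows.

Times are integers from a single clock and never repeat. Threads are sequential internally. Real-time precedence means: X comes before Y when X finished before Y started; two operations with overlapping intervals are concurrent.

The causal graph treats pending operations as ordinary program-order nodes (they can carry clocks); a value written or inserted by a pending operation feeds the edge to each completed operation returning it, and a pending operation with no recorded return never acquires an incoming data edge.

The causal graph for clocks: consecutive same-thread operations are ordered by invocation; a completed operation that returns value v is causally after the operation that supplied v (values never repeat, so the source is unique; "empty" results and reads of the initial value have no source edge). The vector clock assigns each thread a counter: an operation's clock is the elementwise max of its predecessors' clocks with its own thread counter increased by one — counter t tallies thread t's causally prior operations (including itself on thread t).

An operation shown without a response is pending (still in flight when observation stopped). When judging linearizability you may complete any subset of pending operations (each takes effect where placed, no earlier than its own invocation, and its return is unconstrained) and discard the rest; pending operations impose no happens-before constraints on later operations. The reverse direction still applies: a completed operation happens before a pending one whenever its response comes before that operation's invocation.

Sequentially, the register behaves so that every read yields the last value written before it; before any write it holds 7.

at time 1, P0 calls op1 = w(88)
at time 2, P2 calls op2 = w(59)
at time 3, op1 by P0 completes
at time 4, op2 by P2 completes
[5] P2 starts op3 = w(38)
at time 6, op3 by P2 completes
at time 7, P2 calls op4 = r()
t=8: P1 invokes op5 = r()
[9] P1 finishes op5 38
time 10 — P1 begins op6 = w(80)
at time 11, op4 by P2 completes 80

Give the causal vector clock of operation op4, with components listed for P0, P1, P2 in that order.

(0, 2, 3)

invoked at 2, op2 has no predecessors; its own P2 bump gives (0, 0, 1)
invoked at 1, op1 has no predecessors; its own P0 bump gives (1, 0, 0)
op3, invoked 5, takes VC(op2)=(0, 0, 1) under max, adds 1 for P2 → (0, 0, 2)
op5, invoked 8, takes VC(op3)=(0, 0, 2) under max, adds 1 for P1 → (0, 1, 2)
op6, invoked 10, takes VC(op5)=(0, 1, 2) under max, adds 1 for P1 → (0, 2, 2)
op4, invoked 7, takes VC(op3)=(0, 0, 2), VC(op6)=(0, 2, 2) under max, adds 1 for P2 → (0, 2, 3)
target: VC(op4) = (0, 2, 3)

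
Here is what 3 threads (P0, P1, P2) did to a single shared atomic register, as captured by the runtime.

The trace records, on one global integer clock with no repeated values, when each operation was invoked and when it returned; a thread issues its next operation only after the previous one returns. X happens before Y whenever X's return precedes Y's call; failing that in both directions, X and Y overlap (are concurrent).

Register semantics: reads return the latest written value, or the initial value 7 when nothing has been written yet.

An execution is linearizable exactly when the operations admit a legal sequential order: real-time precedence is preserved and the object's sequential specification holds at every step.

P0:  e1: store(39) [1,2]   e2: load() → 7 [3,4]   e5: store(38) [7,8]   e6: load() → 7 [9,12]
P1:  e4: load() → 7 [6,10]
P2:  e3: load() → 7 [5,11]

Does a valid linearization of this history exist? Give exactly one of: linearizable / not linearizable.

not linearizable

the violation lands at event 4, e2's response at time 4: events 1..3 linearize, events 1..4 do not
exactly one order of the 2 completed ops respects real time; the atomic register replay fails
e.g. e1, e2: illegal at step 2, since e2 load() → 7 cannot apply there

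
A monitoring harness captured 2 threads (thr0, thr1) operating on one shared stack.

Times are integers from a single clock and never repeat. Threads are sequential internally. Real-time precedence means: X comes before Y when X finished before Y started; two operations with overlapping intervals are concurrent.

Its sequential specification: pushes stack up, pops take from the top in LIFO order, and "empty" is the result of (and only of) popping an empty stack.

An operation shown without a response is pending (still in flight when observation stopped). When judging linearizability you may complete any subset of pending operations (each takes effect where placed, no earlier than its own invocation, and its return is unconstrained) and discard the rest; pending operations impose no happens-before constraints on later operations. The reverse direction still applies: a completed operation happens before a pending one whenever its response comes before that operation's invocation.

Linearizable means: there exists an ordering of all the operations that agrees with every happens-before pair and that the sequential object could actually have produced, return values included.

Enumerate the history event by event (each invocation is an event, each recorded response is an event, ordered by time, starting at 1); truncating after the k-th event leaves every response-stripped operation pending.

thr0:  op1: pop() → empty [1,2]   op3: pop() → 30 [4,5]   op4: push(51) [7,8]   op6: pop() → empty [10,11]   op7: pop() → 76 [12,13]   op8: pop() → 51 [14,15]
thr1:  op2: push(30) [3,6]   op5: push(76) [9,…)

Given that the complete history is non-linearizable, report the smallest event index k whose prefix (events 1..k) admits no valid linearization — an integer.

11

a valid linearization of events 1..10 exists, for instance op1, op2, op3, op4:
1. op1 pop() → empty, leaving stack <>
2. op2 push(30), leaving stack <30>
3. op3 pop() → 30, leaving stack <>
4. op4 push(51), leaving stack <51>
include event 11 — op6 responding at 11 — and every candidate order breaks
no escape via the 1 pending operation (op5): every completion choice fails
e.g. op1, op2, op3, op4, op6 (pending dropped): illegal at step 5, since op6 pop() → empty cannot apply there
e.g. op1, op3, op2, op4, op6 (pending dropped): illegal at step 2, since op3 pop() → 30 cannot apply there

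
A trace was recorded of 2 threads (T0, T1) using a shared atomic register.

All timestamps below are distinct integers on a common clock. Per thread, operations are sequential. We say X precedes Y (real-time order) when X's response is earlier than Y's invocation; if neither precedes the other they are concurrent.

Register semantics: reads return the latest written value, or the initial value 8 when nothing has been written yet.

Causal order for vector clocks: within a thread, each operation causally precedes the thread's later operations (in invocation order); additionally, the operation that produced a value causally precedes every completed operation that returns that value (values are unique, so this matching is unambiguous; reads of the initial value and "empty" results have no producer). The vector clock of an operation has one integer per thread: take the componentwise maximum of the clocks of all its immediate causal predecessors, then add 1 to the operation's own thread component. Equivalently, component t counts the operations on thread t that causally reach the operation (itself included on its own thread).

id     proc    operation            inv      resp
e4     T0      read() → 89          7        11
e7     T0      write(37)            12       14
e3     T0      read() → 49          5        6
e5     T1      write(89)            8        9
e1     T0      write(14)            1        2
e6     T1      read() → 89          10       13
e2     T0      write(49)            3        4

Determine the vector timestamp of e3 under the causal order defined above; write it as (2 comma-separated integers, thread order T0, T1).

(3, 0)

root op e5, invoked 8: fresh clock plus T1's own tick → (0, 1)
root op e1, invoked 1: fresh clock plus T0's own tick → (1, 0)
VC(e6, invoked at 10): max of VC(e5)=(0, 1), then +1 on thread T1 → (0, 2)
VC(e2, invoked at 3): max of VC(e1)=(1, 0), then +1 on thread T0 → (2, 0)
VC(e3, invoked at 5): max of VC(e2)=(2, 0), then +1 on thread T0 → (3, 0)
VC(e4, invoked at 7): max of VC(e3)=(3, 0), VC(e5)=(0, 1), then +1 on thread T0 → (4, 1)
VC(e7, invoked at 12): max of VC(e4)=(4, 1), then +1 on thread T0 → (5, 1)
target: VC(e3) = (3, 0)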